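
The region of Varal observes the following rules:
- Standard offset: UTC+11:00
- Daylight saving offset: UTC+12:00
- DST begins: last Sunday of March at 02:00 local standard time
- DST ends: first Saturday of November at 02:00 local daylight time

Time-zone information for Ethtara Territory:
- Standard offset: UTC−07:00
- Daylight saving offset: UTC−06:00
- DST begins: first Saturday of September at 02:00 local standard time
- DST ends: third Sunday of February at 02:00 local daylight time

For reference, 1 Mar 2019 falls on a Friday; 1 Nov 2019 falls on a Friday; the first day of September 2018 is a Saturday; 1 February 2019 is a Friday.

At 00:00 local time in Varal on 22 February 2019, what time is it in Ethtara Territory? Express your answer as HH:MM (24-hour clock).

06:00

1 March 2019 is a Friday, so Sundays fall on 3, 10, 17, 24, 31; the last is March 31.
1 November 2019 is a Friday, so the first Saturday is November 2.
22 February 2019 is outside the daylight-saving period (31 March – 2 November), so Varal is on standard time, UTC+11:00.
00:00 Varal − 11h = 13:00 UTC (rolling into the previous day, 21 February 2019).
1 September 2018 is a Saturday, so the first Saturday is September 1.
1 February 2019 is a Friday, so the first Sunday is February 3 and the third is February 17.
At the standard offset (UTC−07:00), 13:00 UTC − 7h = 06:00 Ethtara Territory standard time.
The standard-time date in Ethtara Territory, 21 February 2019, is outside the daylight-saving period (1 September 2018 – 17 February 2019), so Ethtara Territory is on standard time, UTC−07:00.
13:00 UTC − 7h = 06:00 Ethtara Territory.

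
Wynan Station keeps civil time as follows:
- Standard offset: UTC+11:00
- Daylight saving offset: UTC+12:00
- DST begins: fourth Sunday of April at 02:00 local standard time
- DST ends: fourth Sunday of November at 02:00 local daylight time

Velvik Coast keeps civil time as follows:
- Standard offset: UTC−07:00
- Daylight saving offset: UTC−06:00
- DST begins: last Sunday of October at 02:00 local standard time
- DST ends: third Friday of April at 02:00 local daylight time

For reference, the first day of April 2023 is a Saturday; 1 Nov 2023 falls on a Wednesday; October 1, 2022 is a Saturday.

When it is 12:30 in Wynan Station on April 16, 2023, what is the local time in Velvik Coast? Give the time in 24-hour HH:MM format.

1 April 2023 is a Saturday, so the first Sunday is April 2 and the fourth is April 23.
1 November 2023 is a Wednesday, so the first Sunday is November 5 and the fourth is November 26.
April 16, 2023 does not fall between 23 April and 26 November, so daylight saving is not in effect and Wynan Station is at UTC+11:00.
12:30 Wynan Station − 11h = 01:30 UTC.
1 October 2022 is a Saturday, so Sundays fall on 2, 9, 16, 23, 30; the last is October 30.
1 April 2023 is a Saturday, so the first Friday is April 7 and the third is April 21.
At the standard offset (UTC−07:00), 01:30 UTC − 7h = 18:30 Velvik Coast standard time (rolling into the previous day, 15 April 2023).
The standard-time date in Velvik Coast, April 15, 2023, falls between 30 October 2022 and 21 April 2023, so daylight saving is in effect and Velvik Coast is at UTC−06:00.
01:30 UTC − 6h = 19:30 Velvik Coast (rolling into the previous day, 15 April 2023).

19:30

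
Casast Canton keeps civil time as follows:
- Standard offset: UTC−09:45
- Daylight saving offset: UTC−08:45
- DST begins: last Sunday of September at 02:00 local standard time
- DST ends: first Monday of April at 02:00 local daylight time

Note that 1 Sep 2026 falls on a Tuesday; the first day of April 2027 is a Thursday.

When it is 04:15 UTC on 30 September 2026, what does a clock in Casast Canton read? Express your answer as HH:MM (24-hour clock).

19:30

1 September 2026 is a Tuesday, so Sundays fall on 6, 13, 20, 27; the last is September 27.
1 April 2027 is a Thursday, so the first Monday is April 5.
At the standard offset (UTC−09:45), 04:15 UTC − 9h45m = 18:30 Casast Canton standard time (rolling into the previous day, 29 September 2026).
Daylight saving runs 27 September 2026 – 5 April 2027; the standard-time date in Casast Canton, 29 September 2026, is inside that window, so Casast Canton is at UTC−08:45.
04:15 UTC − 8h45m = 19:30 local (rolling into the previous day, 29 September 2026).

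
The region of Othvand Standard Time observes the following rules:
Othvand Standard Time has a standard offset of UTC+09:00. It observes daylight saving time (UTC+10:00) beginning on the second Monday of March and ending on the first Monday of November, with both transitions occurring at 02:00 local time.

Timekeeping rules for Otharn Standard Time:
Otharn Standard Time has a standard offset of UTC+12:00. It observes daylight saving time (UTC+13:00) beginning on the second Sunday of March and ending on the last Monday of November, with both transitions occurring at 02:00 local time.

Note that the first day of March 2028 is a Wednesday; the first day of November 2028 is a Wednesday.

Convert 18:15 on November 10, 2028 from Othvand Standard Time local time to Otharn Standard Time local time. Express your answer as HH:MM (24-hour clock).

22:15

1 March 2028 is a Wednesday, so the first Monday is March 6 and the second is March 13.
1 November 2028 is a Wednesday, so the first Monday is November 6.
November 10, 2028 is outside the daylight-saving period (13 March – 6 November), so Othvand Standard Time is on standard time, UTC+09:00.
18:15 Othvand Standard Time − 9h = 09:15 UTC.
1 March 2028 is a Wednesday, so the first Sunday is March 5 and the second is March 12.
1 November 2028 is a Wednesday, so Mondays fall on 6, 13, 20, 27; the last is November 27.
At the standard offset (UTC+12:00), 09:15 UTC + 12h = 21:15 Otharn Standard Time standard time.
The standard-time date in Otharn Standard Time, November 10, 2028, lies within the daylight-saving period (12 March – 27 November), so Otharn Standard Time is on daylight time, UTC+13:00.
09:15 UTC + 13h = 22:15 Otharn Standard Time.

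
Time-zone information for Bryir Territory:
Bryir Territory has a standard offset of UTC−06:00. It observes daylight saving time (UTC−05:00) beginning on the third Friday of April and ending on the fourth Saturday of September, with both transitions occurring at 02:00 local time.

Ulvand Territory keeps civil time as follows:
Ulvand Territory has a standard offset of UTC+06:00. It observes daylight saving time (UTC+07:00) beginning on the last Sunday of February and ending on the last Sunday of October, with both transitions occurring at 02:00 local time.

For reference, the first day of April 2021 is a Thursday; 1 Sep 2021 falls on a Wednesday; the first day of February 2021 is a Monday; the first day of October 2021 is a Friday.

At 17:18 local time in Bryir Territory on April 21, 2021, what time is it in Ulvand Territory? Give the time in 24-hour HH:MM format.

05:18

1 April 2021 is a Thursday, so the first Friday is April 2 and the third is April 16.
1 September 2021 is a Wednesday, so the first Saturday is September 4 and the fourth is September 25.
April 21, 2021 falls between 16 April and 25 September, so daylight saving is in effect and Bryir Territory is at UTC−05:00.
17:18 Bryir Territory + 5h = 22:18 UTC.
1 February 2021 is a Monday, so Sundays fall on 7, 14, 21, 28; the last is February 28.
1 October 2021 is a Friday, so Sundays fall on 3, 10, 17, 24, 31; the last is October 31.
At the standard offset (UTC+06:00), 22:18 UTC + 6h = 04:18 Ulvand Territory standard time (rolling into the next day, 22 April 2021).
The standard-time date in Ulvand Territory, April 22, 2021, falls between 28 February and 31 October, so daylight saving is in effect and Ulvand Territory is at UTC+07:00.
22:18 UTC + 7h = 05:18 Ulvand Territory (rolling into the next day, 22 April 2021).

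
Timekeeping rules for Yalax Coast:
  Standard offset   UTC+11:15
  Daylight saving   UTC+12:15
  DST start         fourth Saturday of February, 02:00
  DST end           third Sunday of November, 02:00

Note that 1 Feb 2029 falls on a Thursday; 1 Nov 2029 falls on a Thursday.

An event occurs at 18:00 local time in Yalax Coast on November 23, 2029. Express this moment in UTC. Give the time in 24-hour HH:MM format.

1 February 2029 is a Thursday, so the first Saturday is February 3 and the fourth is February 24.
1 November 2029 is a Thursday, so the first Sunday is November 4 and the third is November 18.
Daylight saving runs 24 February – 18 November; November 23, 2029 is outside that window, so Yalax Coast is on standard time at UTC+11:15.
18:00 local − 11h15m = 06:45 UTC.

06:45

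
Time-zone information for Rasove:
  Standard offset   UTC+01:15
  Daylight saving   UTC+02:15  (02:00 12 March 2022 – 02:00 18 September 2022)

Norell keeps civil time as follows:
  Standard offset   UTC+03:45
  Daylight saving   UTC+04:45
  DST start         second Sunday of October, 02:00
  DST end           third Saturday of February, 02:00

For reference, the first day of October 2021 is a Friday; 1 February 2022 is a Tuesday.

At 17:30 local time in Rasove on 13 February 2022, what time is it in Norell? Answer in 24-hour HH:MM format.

Daylight saving runs 12 March – 18 September; 13 February 2022 is outside that window, so Rasove is on standard time at UTC+01:15.
17:30 Rasove − 1h15m = 16:15 UTC.
1 October 2021 is a Friday, so the first Sunday is October 3 and the second is October 10.
1 February 2022 is a Tuesday, so the first Saturday is February 5 and the third is February 19.
At the standard offset (UTC+03:45), 16:15 UTC + 3h45m = 20:00 Norell standard time.
The standard-time date in Norell, 13 February 2022, lies within the daylight-saving period (10 October 2021 – 19 February 2022), so Norell is on daylight time, UTC+04:45.
16:15 UTC + 4h45m = 21:00 Norell.

21:00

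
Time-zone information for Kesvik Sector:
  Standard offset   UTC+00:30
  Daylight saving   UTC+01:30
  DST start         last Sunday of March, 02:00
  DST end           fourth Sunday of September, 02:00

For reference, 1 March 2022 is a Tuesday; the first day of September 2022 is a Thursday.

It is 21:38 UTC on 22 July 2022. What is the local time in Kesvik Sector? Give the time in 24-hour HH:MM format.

1 March 2022 is a Tuesday, so Sundays fall on 6, 13, 20, 27; the last is March 27.
1 September 2022 is a Thursday, so the first Sunday is September 4 and the fourth is September 25.
At the standard offset (UTC+00:30), 21:38 UTC + 0h30m = 22:08 Kesvik Sector standard time.
The standard-time date in Kesvik Sector, 22 July 2022, lies within the daylight-saving period (27 March – 25 September), so Kesvik Sector is on daylight time, UTC+01:30.
21:38 UTC + 1h30m = 23:08 local.

23:08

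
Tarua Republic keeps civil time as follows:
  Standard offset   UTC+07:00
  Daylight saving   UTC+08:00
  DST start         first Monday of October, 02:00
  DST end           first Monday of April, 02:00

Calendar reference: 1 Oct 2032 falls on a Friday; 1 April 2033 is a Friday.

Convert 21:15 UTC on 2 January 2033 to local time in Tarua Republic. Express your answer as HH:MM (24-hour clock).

05:15

1 October 2032 is a Friday, so the first Monday is October 4.
1 April 2033 is a Friday, so the first Monday is April 4.
At the standard offset (UTC+07:00), 21:15 UTC + 7h = 04:15 Tarua Republic standard time (rolling into the next day, 3 January 2033).
The standard-time date in Tarua Republic, 3 January 2033, falls between 4 October 2032 and 4 April 2033, so daylight saving is in effect and Tarua Republic is at UTC+08:00.
21:15 UTC + 8h = 05:15 local (rolling into the next day, 3 January 2033).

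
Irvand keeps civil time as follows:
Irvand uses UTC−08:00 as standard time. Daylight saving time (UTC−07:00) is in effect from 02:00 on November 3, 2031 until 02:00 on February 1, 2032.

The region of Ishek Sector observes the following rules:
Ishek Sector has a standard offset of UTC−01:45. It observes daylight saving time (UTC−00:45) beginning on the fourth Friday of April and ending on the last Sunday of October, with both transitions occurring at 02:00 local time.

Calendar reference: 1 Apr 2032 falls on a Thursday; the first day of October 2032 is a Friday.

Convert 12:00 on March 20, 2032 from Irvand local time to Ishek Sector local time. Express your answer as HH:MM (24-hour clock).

18:15

Daylight saving runs 3 November 2031 – 1 February 2032; March 20, 2032 is outside that window, so Irvand is on standard time at UTC−08:00.
12:00 Irvand + 8h = 20:00 UTC.
1 April 2032 is a Thursday, so the first Friday is April 2 and the fourth is April 23.
1 October 2032 is a Friday, so Sundays fall on 3, 10, 17, 24, 31; the last is October 31.
At the standard offset (UTC−01:45), 20:00 UTC − 1h45m = 18:15 Ishek Sector standard time.
The standard-time date in Ishek Sector, March 20, 2032, is outside the daylight-saving period (23 April – 31 October), so Ishek Sector is on standard time, UTC−01:45.
20:00 UTC − 1h45m = 18:15 Ishek Sector.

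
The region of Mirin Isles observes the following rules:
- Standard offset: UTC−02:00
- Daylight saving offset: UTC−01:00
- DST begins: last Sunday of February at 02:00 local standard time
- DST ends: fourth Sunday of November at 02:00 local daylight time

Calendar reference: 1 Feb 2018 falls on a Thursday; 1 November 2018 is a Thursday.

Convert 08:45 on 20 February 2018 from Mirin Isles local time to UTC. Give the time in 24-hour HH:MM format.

10:45

1 February 2018 is a Thursday, so Sundays fall on 4, 11, 18, 25; the last is February 25.
1 November 2018 is a Thursday, so the first Sunday is November 4 and the fourth is November 25.
20 February 2018 is outside the daylight-saving period (25 February – 25 November), so Mirin Isles is on standard time, UTC−02:00.
08:45 local + 2h = 10:45 UTC.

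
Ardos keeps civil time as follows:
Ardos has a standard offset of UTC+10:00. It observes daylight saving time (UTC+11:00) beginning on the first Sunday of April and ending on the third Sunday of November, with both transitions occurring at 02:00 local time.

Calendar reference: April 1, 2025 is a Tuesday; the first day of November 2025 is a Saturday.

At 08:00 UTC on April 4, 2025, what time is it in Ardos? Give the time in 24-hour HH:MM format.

18:00

1 April 2025 is a Tuesday, so the first Sunday is April 6.
1 November 2025 is a Saturday, so the first Sunday is November 2 and the third is November 16.
At the standard offset (UTC+10:00), 08:00 UTC + 10h = 18:00 Ardos standard time.
The standard-time date in Ardos, April 4, 2025, is outside the daylight-saving period (6 April – 16 November), so Ardos is on standard time, UTC+10:00.
08:00 UTC + 10h = 18:00 local.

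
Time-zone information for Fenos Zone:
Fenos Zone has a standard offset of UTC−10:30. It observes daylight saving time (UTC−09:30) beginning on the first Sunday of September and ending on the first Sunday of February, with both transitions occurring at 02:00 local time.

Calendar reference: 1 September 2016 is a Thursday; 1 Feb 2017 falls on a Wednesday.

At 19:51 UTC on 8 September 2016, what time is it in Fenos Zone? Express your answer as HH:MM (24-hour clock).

1 September 2016 is a Thursday, so the first Sunday is September 4.
1 February 2017 is a Wednesday, so the first Sunday is February 5.
At the standard offset (UTC−10:30), 19:51 UTC − 10h30m = 09:21 Fenos Zone standard time.
The standard-time date in Fenos Zone, 8 September 2016, falls between 4 September 2016 and 5 February 2017, so daylight saving is in effect and Fenos Zone is at UTC−09:30.
19:51 UTC − 9h30m = 10:21 local.

10:21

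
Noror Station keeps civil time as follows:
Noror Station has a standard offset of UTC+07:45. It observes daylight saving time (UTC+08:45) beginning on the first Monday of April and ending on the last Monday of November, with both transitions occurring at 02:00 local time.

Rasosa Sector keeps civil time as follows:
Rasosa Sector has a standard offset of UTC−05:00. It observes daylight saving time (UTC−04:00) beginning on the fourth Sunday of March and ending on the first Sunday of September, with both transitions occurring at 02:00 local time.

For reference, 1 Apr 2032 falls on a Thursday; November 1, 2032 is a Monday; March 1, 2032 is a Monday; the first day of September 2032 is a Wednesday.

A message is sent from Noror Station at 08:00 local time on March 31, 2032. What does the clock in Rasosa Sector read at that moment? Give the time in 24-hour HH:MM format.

20:15

1 April 2032 is a Thursday, so the first Monday is April 5.
1 November 2032 is a Monday, so Mondays fall on 1, 8, 15, 22, 29; the last is November 29.
March 31, 2032 does not fall between 5 April and 29 November, so daylight saving is not in effect and Noror Station is at UTC+07:45.
08:00 Noror Station − 7h45m = 00:15 UTC.
1 March 2032 is a Monday, so the first Sunday is March 7 and the fourth is March 28.
1 September 2032 is a Wednesday, so the first Sunday is September 5.
At the standard offset (UTC−05:00), 00:15 UTC − 5h = 19:15 Rasosa Sector standard time (rolling into the previous day, 30 March 2032).
The standard-time date in Rasosa Sector, March 30, 2032, lies within the daylight-saving period (28 March – 5 September), so Rasosa Sector is on daylight time, UTC−04:00.
00:15 UTC − 4h = 20:15 Rasosa Sector (rolling into the previous day, 30 March 2032).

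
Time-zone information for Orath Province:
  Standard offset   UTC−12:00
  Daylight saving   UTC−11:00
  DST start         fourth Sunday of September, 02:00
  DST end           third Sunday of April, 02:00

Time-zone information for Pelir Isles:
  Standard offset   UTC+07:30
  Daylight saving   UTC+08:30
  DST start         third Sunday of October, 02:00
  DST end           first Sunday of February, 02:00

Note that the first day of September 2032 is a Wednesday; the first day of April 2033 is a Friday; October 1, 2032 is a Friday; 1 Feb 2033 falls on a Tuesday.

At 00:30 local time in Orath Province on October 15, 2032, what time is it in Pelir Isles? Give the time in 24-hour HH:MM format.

1 September 2032 is a Wednesday, so the first Sunday is September 5 and the fourth is September 26.
1 April 2033 is a Friday, so the first Sunday is April 3 and the third is April 17.
October 15, 2032 falls between 26 September 2032 and 17 April 2033, so daylight saving is in effect and Orath Province is at UTC−11:00.
00:30 Orath Province + 11h = 11:30 UTC.
1 October 2032 is a Friday, so the first Sunday is October 3 and the third is October 17.
1 February 2033 is a Tuesday, so the first Sunday is February 6.
At the standard offset (UTC+07:30), 11:30 UTC + 7h30m = 19:00 Pelir Isles standard time.
The standard-time date in Pelir Isles, October 15, 2032, does not fall between 17 October 2032 and 6 February 2033, so daylight saving is not in effect and Pelir Isles is at UTC+07:30.
11:30 UTC + 7h30m = 19:00 Pelir Isles.

19:00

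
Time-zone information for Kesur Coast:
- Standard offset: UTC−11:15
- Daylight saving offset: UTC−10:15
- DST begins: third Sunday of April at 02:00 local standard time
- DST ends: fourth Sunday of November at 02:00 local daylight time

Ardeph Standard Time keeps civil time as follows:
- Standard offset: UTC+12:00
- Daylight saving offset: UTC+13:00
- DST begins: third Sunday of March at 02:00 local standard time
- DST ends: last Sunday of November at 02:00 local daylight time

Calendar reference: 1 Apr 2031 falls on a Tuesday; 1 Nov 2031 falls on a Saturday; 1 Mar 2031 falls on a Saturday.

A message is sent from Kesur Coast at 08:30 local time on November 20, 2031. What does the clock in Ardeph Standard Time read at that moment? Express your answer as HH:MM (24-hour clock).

1 April 2031 is a Tuesday, so the first Sunday is April 6 and the third is April 20.
1 November 2031 is a Saturday, so the first Sunday is November 2 and the fourth is November 23.
November 20, 2031 lies within the daylight-saving period (20 April – 23 November), so Kesur Coast is on daylight time, UTC−10:15.
08:30 Kesur Coast + 10h15m = 18:45 UTC.
1 March 2031 is a Saturday, so the first Sunday is March 2 and the third is March 16.
1 November 2031 is a Saturday, so Sundays fall on 2, 9, 16, 23, 30; the last is November 30.
At the standard offset (UTC+12:00), 18:45 UTC + 12h = 06:45 Ardeph Standard Time standard time (rolling into the next day, 21 November 2031).
The standard-time date in Ardeph Standard Time, November 21, 2031, falls between 16 March and 30 November, so daylight saving is in effect and Ardeph Standard Time is at UTC+13:00.
18:45 UTC + 13h = 07:45 Ardeph Standard Time (rolling into the next day, 21 November 2031).

07:45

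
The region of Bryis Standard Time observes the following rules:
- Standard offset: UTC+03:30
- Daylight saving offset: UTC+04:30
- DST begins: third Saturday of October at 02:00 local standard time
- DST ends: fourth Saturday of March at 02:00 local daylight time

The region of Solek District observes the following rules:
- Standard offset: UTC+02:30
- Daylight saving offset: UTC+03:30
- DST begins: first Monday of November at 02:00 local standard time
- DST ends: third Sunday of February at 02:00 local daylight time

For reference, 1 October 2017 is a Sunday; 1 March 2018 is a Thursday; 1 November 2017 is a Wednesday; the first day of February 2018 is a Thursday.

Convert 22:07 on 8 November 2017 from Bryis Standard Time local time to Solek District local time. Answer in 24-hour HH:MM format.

21:07

1 October 2017 is a Sunday, so the first Saturday is October 7 and the third is October 21.
1 March 2018 is a Thursday, so the first Saturday is March 3 and the fourth is March 24.
Daylight saving runs 21 October 2017 – 24 March 2018; 8 November 2017 is inside that window, so Bryis Standard Time is at UTC+04:30.
22:07 Bryis Standard Time − 4h30m = 17:37 UTC.
1 November 2017 is a Wednesday, so the first Monday is November 6.
1 February 2018 is a Thursday, so the first Sunday is February 4 and the third is February 18.
At the standard offset (UTC+02:30), 17:37 UTC + 2h30m = 20:07 Solek District standard time.
The standard-time date in Solek District, 8 November 2017, lies within the daylight-saving period (6 November 2017 – 18 February 2018), so Solek District is on daylight time, UTC+03:30.
17:37 UTC + 3h30m = 21:07 Solek District.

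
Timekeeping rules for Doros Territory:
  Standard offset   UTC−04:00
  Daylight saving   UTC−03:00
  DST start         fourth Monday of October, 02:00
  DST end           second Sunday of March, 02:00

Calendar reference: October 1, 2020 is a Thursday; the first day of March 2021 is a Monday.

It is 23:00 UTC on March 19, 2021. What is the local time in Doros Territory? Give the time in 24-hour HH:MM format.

1 October 2020 is a Thursday, so the first Monday is October 5 and the fourth is October 26.
1 March 2021 is a Monday, so the first Sunday is March 7 and the second is March 14.
At the standard offset (UTC−04:00), 23:00 UTC − 4h = 19:00 Doros Territory standard time.
The standard-time date in Doros Territory, March 19, 2021, does not fall between 26 October 2020 and 14 March 2021, so daylight saving is not in effect and Doros Territory is at UTC−04:00.
23:00 UTC − 4h = 19:00 local.

19:00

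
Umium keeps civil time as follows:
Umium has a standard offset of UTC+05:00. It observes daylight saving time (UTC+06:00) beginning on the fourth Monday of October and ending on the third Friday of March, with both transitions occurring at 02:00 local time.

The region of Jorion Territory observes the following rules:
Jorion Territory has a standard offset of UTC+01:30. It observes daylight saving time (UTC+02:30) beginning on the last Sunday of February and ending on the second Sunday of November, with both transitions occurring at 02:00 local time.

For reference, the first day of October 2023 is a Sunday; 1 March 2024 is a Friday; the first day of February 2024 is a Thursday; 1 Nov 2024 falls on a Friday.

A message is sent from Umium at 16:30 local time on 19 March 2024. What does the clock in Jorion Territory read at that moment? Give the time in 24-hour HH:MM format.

1 October 2023 is a Sunday, so the first Monday is October 2 and the fourth is October 23.
1 March 2024 is a Friday, so the first Friday is March 1 and the third is March 15.
Daylight saving runs 23 October 2023 – 15 March 2024; 19 March 2024 is outside that window, so Umium is on standard time at UTC+05:00.
16:30 Umium − 5h = 11:30 UTC.
1 February 2024 is a Thursday, so Sundays fall on 4, 11, 18, 25; the last is February 25.
1 November 2024 is a Friday, so the first Sunday is November 3 and the second is November 10.
At the standard offset (UTC+01:30), 11:30 UTC + 1h30m = 13:00 Jorion Territory standard time.
Daylight saving runs 25 February – 10 November; the standard-time date in Jorion Territory, 19 March 2024, is inside that window, so Jorion Territory is at UTC+02:30.
11:30 UTC + 2h30m = 14:00 Jorion Territory.

14:00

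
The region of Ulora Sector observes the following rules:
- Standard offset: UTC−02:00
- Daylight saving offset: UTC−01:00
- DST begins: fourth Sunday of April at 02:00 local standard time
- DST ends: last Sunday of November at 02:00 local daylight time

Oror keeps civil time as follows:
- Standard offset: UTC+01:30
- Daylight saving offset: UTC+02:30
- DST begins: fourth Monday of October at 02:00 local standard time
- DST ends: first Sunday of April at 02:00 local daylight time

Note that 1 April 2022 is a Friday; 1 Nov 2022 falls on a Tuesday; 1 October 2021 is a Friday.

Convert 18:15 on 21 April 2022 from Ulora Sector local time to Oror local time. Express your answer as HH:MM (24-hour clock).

21:45

1 April 2022 is a Friday, so the first Sunday is April 3 and the fourth is April 24.
1 November 2022 is a Tuesday, so Sundays fall on 6, 13, 20, 27; the last is November 27.
21 April 2022 does not fall between 24 April and 27 November, so daylight saving is not in effect and Ulora Sector is at UTC−02:00.
18:15 Ulora Sector + 2h = 20:15 UTC.
1 October 2021 is a Friday, so the first Monday is October 4 and the fourth is October 25.
1 April 2022 is a Friday, so the first Sunday is April 3.
At the standard offset (UTC+01:30), 20:15 UTC + 1h30m = 21:45 Oror standard time.
The standard-time date in Oror, 21 April 2022, is outside the daylight-saving period (25 October 2021 – 3 April 2022), so Oror is on standard time, UTC+01:30.
20:15 UTC + 1h30m = 21:45 Oror.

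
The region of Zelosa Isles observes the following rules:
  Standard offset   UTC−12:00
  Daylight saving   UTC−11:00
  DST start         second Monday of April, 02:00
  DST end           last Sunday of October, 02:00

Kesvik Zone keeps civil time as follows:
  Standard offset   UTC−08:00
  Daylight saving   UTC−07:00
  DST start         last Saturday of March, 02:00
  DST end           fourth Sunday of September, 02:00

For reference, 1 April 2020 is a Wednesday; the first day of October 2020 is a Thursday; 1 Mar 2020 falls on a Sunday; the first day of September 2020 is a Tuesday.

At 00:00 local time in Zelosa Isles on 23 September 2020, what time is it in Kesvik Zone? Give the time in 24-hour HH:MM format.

1 April 2020 is a Wednesday, so the first Monday is April 6 and the second is April 13.
1 October 2020 is a Thursday, so Sundays fall on 4, 11, 18, 25; the last is October 25.
23 September 2020 falls between 13 April and 25 October, so daylight saving is in effect and Zelosa Isles is at UTC−11:00.
00:00 Zelosa Isles + 11h = 11:00 UTC.
1 March 2020 is a Sunday, so Saturdays fall on 7, 14, 21, 28; the last is March 28.
1 September 2020 is a Tuesday, so the first Sunday is September 6 and the fourth is September 27.
At the standard offset (UTC−08:00), 11:00 UTC − 8h = 03:00 Kesvik Zone standard time.
The standard-time date in Kesvik Zone, 23 September 2020, falls between 28 March and 27 September, so daylight saving is in effect and Kesvik Zone is at UTC−07:00.
11:00 UTC − 7h = 04:00 Kesvik Zone.

04:00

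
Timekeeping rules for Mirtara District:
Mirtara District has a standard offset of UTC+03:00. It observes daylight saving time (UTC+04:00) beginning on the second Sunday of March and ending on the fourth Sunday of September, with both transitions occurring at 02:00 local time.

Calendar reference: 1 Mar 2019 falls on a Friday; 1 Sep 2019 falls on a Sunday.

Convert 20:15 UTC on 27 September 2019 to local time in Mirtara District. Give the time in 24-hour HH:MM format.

1 March 2019 is a Friday, so the first Sunday is March 3 and the second is March 10.
1 September 2019 is a Sunday, so the first Sunday is September 1 and the fourth is September 22.
At the standard offset (UTC+03:00), 20:15 UTC + 3h = 23:15 Mirtara District standard time.
Daylight saving runs 10 March – 22 September; the standard-time date in Mirtara District, 27 September 2019, is outside that window, so Mirtara District is on standard time at UTC+03:00.
20:15 UTC + 3h = 23:15 local.

23:15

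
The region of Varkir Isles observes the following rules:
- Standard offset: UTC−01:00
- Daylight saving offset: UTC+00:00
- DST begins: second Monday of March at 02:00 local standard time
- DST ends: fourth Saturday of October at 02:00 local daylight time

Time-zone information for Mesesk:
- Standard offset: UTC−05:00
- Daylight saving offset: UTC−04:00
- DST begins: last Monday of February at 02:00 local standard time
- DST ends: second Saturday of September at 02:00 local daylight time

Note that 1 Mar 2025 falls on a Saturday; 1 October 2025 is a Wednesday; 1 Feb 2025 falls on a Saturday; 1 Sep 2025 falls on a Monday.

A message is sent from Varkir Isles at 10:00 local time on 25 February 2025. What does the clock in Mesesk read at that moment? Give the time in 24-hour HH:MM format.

07:00

1 March 2025 is a Saturday, so the first Monday is March 3 and the second is March 10.
1 October 2025 is a Wednesday, so the first Saturday is October 4 and the fourth is October 25.
Daylight saving runs 10 March – 25 October; 25 February 2025 is outside that window, so Varkir Isles is on standard time at UTC−01:00.
10:00 Varkir Isles + 1h = 11:00 UTC.
1 February 2025 is a Saturday, so Mondays fall on 3, 10, 17, 24; the last is February 24.
1 September 2025 is a Monday, so the first Saturday is September 6 and the second is September 13.
At the standard offset (UTC−05:00), 11:00 UTC − 5h = 06:00 Mesesk standard time.
The standard-time date in Mesesk, 25 February 2025, lies within the daylight-saving period (24 February – 13 September), so Mesesk is on daylight time, UTC−04:00.
11:00 UTC − 4h = 07:00 Mesesk.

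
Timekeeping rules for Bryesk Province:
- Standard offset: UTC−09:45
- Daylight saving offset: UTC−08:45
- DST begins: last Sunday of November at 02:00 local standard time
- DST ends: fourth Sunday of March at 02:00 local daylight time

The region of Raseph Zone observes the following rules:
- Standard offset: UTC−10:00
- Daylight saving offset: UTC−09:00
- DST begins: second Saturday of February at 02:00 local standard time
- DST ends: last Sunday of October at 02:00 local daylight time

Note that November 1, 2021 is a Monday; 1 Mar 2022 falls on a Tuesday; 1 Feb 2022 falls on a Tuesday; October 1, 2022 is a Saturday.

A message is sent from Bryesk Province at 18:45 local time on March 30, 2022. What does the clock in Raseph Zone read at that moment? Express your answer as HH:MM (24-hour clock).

1 November 2021 is a Monday, so Sundays fall on 7, 14, 21, 28; the last is November 28.
1 March 2022 is a Tuesday, so the first Sunday is March 6 and the fourth is March 27.
March 30, 2022 is outside the daylight-saving period (28 November 2021 – 27 March 2022), so Bryesk Province is on standard time, UTC−09:45.
18:45 Bryesk Province + 9h45m = 04:30 UTC (rolling into the next day, 31 March 2022).
1 February 2022 is a Tuesday, so the first Saturday is February 5 and the second is February 12.
1 October 2022 is a Saturday, so Sundays fall on 2, 9, 16, 23, 30; the last is October 30.
At the standard offset (UTC−10:00), 04:30 UTC − 10h = 18:30 Raseph Zone standard time (rolling into the previous day, 30 March 2022).
The standard-time date in Raseph Zone, March 30, 2022, falls between 12 February and 30 October, so daylight saving is in effect and Raseph Zone is at UTC−09:00.
04:30 UTC − 9h = 19:30 Raseph Zone (rolling into the previous day, 30 March 2022).

19:30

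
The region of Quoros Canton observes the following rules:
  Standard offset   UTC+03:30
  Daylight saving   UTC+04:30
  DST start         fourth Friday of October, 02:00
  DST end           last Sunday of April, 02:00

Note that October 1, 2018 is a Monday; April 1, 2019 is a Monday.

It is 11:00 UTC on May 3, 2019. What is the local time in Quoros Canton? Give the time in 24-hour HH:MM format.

14:30

1 October 2018 is a Monday, so the first Friday is October 5 and the fourth is October 26.
1 April 2019 is a Monday, so Sundays fall on 7, 14, 21, 28; the last is April 28.
At the standard offset (UTC+03:30), 11:00 UTC + 3h30m = 14:30 Quoros Canton standard time.
The standard-time date in Quoros Canton, May 3, 2019, does not fall between 26 October 2018 and 28 April 2019, so daylight saving is not in effect and Quoros Canton is at UTC+03:30.
11:00 UTC + 3h30m = 14:30 local.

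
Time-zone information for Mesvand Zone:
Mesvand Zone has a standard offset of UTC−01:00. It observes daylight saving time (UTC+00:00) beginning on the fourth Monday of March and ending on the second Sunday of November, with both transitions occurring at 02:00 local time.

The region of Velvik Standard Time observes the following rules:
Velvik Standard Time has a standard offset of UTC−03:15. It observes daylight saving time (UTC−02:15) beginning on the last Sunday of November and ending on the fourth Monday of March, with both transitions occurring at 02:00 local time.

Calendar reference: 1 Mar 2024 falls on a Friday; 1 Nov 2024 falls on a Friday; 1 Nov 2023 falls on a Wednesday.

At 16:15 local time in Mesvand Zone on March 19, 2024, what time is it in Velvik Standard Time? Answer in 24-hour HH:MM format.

15:00

1 March 2024 is a Friday, so the first Monday is March 4 and the fourth is March 25.
1 November 2024 is a Friday, so the first Sunday is November 3 and the second is November 10.
March 19, 2024 is outside the daylight-saving period (25 March – 10 November), so Mesvand Zone is on standard time, UTC−01:00.
16:15 Mesvand Zone + 1h = 17:15 UTC.
1 November 2023 is a Wednesday, so Sundays fall on 5, 12, 19, 26; the last is November 26.
1 March 2024 is a Friday, so the first Monday is March 4 and the fourth is March 25.
At the standard offset (UTC−03:15), 17:15 UTC − 3h15m = 14:00 Velvik Standard Time standard time.
Daylight saving runs 26 November 2023 – 25 March 2024; the standard-time date in Velvik Standard Time, March 19, 2024, is inside that window, so Velvik Standard Time is at UTC−02:15.
17:15 UTC − 2h15m = 15:00 Velvik Standard Time.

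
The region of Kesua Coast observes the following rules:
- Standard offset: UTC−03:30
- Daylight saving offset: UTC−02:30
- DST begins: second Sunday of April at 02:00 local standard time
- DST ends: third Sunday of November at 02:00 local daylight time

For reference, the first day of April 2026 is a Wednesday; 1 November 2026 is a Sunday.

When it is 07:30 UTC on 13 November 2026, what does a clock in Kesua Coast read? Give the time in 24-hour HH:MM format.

05:00

1 April 2026 is a Wednesday, so the first Sunday is April 5 and the second is April 12.
1 November 2026 is a Sunday, so the first Sunday is November 1 and the third is November 15.
At the standard offset (UTC−03:30), 07:30 UTC − 3h30m = 04:00 Kesua Coast standard time.
Daylight saving runs 12 April – 15 November; the standard-time date in Kesua Coast, 13 November 2026, is inside that window, so Kesua Coast is at UTC−02:30.
07:30 UTC − 2h30m = 05:00 local.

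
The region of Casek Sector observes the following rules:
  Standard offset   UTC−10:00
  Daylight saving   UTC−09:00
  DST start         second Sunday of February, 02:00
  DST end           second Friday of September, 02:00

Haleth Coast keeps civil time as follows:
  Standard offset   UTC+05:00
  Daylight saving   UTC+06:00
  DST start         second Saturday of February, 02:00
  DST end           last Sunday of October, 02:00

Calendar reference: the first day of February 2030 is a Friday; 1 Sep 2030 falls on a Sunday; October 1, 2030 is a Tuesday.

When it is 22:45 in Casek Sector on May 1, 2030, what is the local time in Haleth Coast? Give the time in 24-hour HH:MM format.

13:45

1 February 2030 is a Friday, so the first Sunday is February 3 and the second is February 10.
1 September 2030 is a Sunday, so the first Friday is September 6 and the second is September 13.
May 1, 2030 lies within the daylight-saving period (10 February – 13 September), so Casek Sector is on daylight time, UTC−09:00.
22:45 Casek Sector + 9h = 07:45 UTC (rolling into the next day, 2 May 2030).
1 February 2030 is a Friday, so the first Saturday is February 2 and the second is February 9.
1 October 2030 is a Tuesday, so Sundays fall on 6, 13, 20, 27; the last is October 27.
At the standard offset (UTC+05:00), 07:45 UTC + 5h = 12:45 Haleth Coast standard time.
The standard-time date in Haleth Coast, May 2, 2030, falls between 9 February and 27 October, so daylight saving is in effect and Haleth Coast is at UTC+06:00.
07:45 UTC + 6h = 13:45 Haleth Coast.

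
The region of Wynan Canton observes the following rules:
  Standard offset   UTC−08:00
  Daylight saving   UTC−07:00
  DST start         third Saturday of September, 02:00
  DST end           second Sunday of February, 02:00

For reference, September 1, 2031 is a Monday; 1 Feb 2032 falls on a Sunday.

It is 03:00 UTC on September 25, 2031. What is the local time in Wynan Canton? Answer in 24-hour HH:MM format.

20:00

1 September 2031 is a Monday, so the first Saturday is September 6 and the third is September 20.
1 February 2032 is a Sunday, so the first Sunday is February 1 and the second is February 8.
At the standard offset (UTC−08:00), 03:00 UTC − 8h = 19:00 Wynan Canton standard time (rolling into the previous day, 24 September 2031).
The standard-time date in Wynan Canton, September 24, 2031, lies within the daylight-saving period (20 September 2031 – 8 February 2032), so Wynan Canton is on daylight time, UTC−07:00.
03:00 UTC − 7h = 20:00 local (rolling into the previous day, 24 September 2031).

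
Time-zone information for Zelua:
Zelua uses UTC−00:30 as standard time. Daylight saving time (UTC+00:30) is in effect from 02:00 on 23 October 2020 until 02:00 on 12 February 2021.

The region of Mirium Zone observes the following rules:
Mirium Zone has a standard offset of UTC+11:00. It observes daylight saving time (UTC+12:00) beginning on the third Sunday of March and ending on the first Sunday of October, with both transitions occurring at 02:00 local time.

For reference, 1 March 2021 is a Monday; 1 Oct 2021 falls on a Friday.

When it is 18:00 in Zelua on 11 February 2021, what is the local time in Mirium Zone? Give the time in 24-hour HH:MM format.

04:30

11 February 2021 lies within the daylight-saving period (23 October 2020 – 12 February 2021), so Zelua is on daylight time, UTC+00:30.
18:00 Zelua − 0h30m = 17:30 UTC.
1 March 2021 is a Monday, so the first Sunday is March 7 and the third is March 21.
1 October 2021 is a Friday, so the first Sunday is October 3.
At the standard offset (UTC+11:00), 17:30 UTC + 11h = 04:30 Mirium Zone standard time (rolling into the next day, 12 February 2021).
Daylight saving runs 21 March – 3 October; the standard-time date in Mirium Zone, 12 February 2021, is outside that window, so Mirium Zone is on standard time at UTC+11:00.
17:30 UTC + 11h = 04:30 Mirium Zone (rolling into the next day, 12 February 2021).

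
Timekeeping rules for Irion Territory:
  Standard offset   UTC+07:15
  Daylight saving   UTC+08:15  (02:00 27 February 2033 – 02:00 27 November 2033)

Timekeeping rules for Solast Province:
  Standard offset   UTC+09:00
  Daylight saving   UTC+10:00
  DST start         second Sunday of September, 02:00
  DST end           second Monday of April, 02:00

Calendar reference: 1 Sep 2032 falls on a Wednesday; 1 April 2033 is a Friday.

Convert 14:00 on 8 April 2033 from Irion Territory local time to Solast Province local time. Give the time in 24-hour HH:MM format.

15:45

8 April 2033 falls between 27 February and 27 November, so daylight saving is in effect and Irion Territory is at UTC+08:15.
14:00 Irion Territory − 8h15m = 05:45 UTC.
1 September 2032 is a Wednesday, so the first Sunday is September 5 and the second is September 12.
1 April 2033 is a Friday, so the first Monday is April 4 and the second is April 11.
At the standard offset (UTC+09:00), 05:45 UTC + 9h = 14:45 Solast Province standard time.
The standard-time date in Solast Province, 8 April 2033, lies within the daylight-saving period (12 September 2032 – 11 April 2033), so Solast Province is on daylight time, UTC+10:00.
05:45 UTC + 10h = 15:45 Solast Province.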